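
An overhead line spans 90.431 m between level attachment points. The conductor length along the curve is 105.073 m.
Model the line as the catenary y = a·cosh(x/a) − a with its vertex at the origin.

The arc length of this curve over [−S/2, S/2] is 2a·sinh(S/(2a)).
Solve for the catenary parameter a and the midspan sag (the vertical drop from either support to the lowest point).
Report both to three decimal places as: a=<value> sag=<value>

seed: a₀ = √(S³/(24(L−S))) = √(90.431³/(24·14.642)) = 45.874377
iter 1: u=0.985637  f(a)=+7.279e-01  f'(a)=-7.026e-01  a ← 45.874377 − (+7.279e-01/-7.026e-01) = 46.910443
iter 2: u=0.963869  f(a)=+2.539e-02  f'(a)=-6.543e-01  a ← 46.910443 − (+2.539e-02/-6.543e-01) = 46.949246
iter 3: u=0.963072  f(a)=+3.336e-05  f'(a)=-6.526e-01  a ← 46.949246 − (+3.336e-05/-6.526e-01) = 46.949297
iter 4: u=0.963071  f(a)=+5.774e-11  f'(a)=-6.526e-01  a ← 46.949297 − (+5.774e-11/-6.526e-01) = 46.949297
iter 5: u=0.963071  f(a)=+2.842e-14  f'(a)=-6.526e-01  a ← 46.949297 − (+2.842e-14/-6.526e-01) = 46.949297
converged: |Δa| < 1e-12 after 5 iterations
sag = a·(cosh(S/(2a)) − 1) = 46.949297·(cosh(0.963071) − 1) = 23.508636
T_max/T_min = cosh(S/(2a)) = 1.500724

a=46.949 sag=23.509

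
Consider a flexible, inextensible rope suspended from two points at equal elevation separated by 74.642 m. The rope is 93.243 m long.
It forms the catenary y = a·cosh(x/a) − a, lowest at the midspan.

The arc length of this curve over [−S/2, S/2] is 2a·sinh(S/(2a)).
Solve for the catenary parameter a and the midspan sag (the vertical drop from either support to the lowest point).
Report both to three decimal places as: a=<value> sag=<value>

a=31.602 sag=24.721

seed: a₀ = √(S³/(24(L−S))) = √(74.642³/(24·18.601)) = 30.521167
iter 1: u=1.222791  f(a)=+1.441e+00  f'(a)=-1.411e+00  a ← 30.521167 − (+1.441e+00/-1.411e+00) = 31.542445
iter 2: u=1.183199  f(a)=+7.550e-02  f'(a)=-1.267e+00  a ← 31.542445 − (+7.550e-02/-1.267e+00) = 31.602041
iter 3: u=1.180968  f(a)=+2.325e-04  f'(a)=-1.259e+00  a ← 31.602041 − (+2.325e-04/-1.259e+00) = 31.602225
iter 4: u=1.180961  f(a)=+2.221e-09  f'(a)=-1.259e+00  a ← 31.602225 − (+2.221e-09/-1.259e+00) = 31.602225
iter 5: u=1.180961  f(a)=+0.000e+00  f'(a)=-1.259e+00  a ← 31.602225 − (+0.000e+00/-1.259e+00) = 31.602225
converged: |Δa| < 1e-12 after 5 iterations
sag = a·(cosh(S/(2a)) − 1) = 31.602225·(cosh(1.180961) − 1) = 24.720638
T_max/T_min = cosh(S/(2a)) = 1.782244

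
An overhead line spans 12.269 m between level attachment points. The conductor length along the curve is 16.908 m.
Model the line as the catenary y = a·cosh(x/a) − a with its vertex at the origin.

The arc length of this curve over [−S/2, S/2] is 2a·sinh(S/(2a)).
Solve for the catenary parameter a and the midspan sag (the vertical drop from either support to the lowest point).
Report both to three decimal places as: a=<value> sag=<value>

a=4.286 sag=5.192

seed: a₀ = √(S³/(24(L−S))) = √(12.269³/(24·4.639)) = 4.072827
iter 1: u=1.506202  f(a)=+5.555e-01  f'(a)=-2.839e+00  a ← 4.072827 − (+5.555e-01/-2.839e+00) = 4.268546
iter 2: u=1.437140  f(a)=+4.256e-02  f'(a)=-2.419e+00  a ← 4.268546 − (+4.256e-02/-2.419e+00) = 4.286139
iter 3: u=1.431241  f(a)=+2.955e-04  f'(a)=-2.385e+00  a ← 4.286139 − (+2.955e-04/-2.385e+00) = 4.286263
iter 4: u=1.431200  f(a)=+1.447e-08  f'(a)=-2.385e+00  a ← 4.286263 − (+1.447e-08/-2.385e+00) = 4.286263
iter 5: u=1.431200  f(a)=+0.000e+00  f'(a)=-2.385e+00  a ← 4.286263 − (+0.000e+00/-2.385e+00) = 4.286263
converged: |Δa| < 1e-12 after 5 iterations
sag = a·(cosh(S/(2a)) − 1) = 4.286263·(cosh(1.431200) − 1) = 5.192248
T_max/T_min = cosh(S/(2a)) = 2.211369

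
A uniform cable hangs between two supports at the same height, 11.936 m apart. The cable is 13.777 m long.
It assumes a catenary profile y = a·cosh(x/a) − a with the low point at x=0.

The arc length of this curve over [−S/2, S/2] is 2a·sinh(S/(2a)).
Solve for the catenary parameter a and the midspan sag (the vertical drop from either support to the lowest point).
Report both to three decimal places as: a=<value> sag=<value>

a=6.342 sag=3.021

seed: a₀ = √(S³/(24(L−S))) = √(11.936³/(24·1.841)) = 6.203770
iter 1: u=0.961996  f(a)=+8.709e-02  f'(a)=-6.503e-01  a ← 6.203770 − (+8.709e-02/-6.503e-01) = 6.337693
iter 2: u=0.941668  f(a)=+2.900e-03  f'(a)=-6.076e-01  a ← 6.337693 − (+2.900e-03/-6.076e-01) = 6.342466
iter 3: u=0.940959  f(a)=+3.461e-06  f'(a)=-6.062e-01  a ← 6.342466 − (+3.461e-06/-6.062e-01) = 6.342471
iter 4: u=0.940958  f(a)=+4.942e-12  f'(a)=-6.062e-01  a ← 6.342471 − (+4.942e-12/-6.062e-01) = 6.342471
iter 5: u=0.940958  f(a)=+0.000e+00  f'(a)=-6.062e-01  a ← 6.342471 − (+0.000e+00/-6.062e-01) = 6.342471
converged: |Δa| < 1e-12 after 5 iterations
sag = a·(cosh(S/(2a)) − 1) = 6.342471·(cosh(0.940958) − 1) = 3.021202
T_max/T_min = cosh(S/(2a)) = 1.476345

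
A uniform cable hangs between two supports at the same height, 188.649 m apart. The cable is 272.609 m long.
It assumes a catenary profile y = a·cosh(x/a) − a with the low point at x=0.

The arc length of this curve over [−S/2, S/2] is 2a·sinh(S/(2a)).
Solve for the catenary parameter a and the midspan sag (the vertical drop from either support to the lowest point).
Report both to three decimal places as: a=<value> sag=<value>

seed: a₀ = √(S³/(24(L−S))) = √(188.649³/(24·83.960)) = 57.721808
iter 1: u=1.634122  f(a)=+1.195e+01  f'(a)=-3.764e+00  a ← 57.721808 − (+1.195e+01/-3.764e+00) = 60.896760
iter 2: u=1.548925  f(a)=+1.057e+00  f'(a)=-3.125e+00  a ← 60.896760 − (+1.057e+00/-3.125e+00) = 61.234936
iter 3: u=1.540371  f(a)=+1.004e-02  f'(a)=-3.066e+00  a ← 61.234936 − (+1.004e-02/-3.066e+00) = 61.238210
iter 4: u=1.540288  f(a)=+9.242e-07  f'(a)=-3.065e+00  a ← 61.238210 − (+9.242e-07/-3.065e+00) = 61.238210
iter 5: u=1.540288  f(a)=-5.684e-14  f'(a)=-3.065e+00  a ← 61.238210 − (-5.684e-14/-3.065e+00) = 61.238210
converged: |Δa| < 1e-12 after 5 iterations
sag = a·(cosh(S/(2a)) − 1) = 61.238210·(cosh(1.540288) − 1) = 88.190820
T_max/T_min = cosh(S/(2a)) = 2.440127

a=61.238 sag=88.191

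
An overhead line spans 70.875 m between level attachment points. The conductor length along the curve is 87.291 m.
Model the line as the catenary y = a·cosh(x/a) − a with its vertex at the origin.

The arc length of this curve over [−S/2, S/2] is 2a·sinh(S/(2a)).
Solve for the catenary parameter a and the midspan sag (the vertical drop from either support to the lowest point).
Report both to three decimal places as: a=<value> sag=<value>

a=31.054 sag=22.512

seed: a₀ = √(S³/(24(L−S))) = √(70.875³/(24·16.416)) = 30.060785
iter 1: u=1.178861  f(a)=+1.179e+00  f'(a)=-1.252e+00  a ← 30.060785 − (+1.179e+00/-1.252e+00) = 31.002830
iter 2: u=1.143041  f(a)=+5.770e-02  f'(a)=-1.132e+00  a ← 31.002830 − (+5.770e-02/-1.132e+00) = 31.053804
iter 3: u=1.141165  f(a)=+1.539e-04  f'(a)=-1.126e+00  a ← 31.053804 − (+1.539e-04/-1.126e+00) = 31.053941
iter 4: u=1.141160  f(a)=+1.101e-09  f'(a)=-1.126e+00  a ← 31.053941 − (+1.101e-09/-1.126e+00) = 31.053941
iter 5: u=1.141160  f(a)=+1.421e-14  f'(a)=-1.126e+00  a ← 31.053941 − (+1.421e-14/-1.126e+00) = 31.053941
converged: |Δa| < 1e-12 after 5 iterations
sag = a·(cosh(S/(2a)) − 1) = 31.053941·(cosh(1.141160) − 1) = 22.511691
T_max/T_min = cosh(S/(2a)) = 1.724922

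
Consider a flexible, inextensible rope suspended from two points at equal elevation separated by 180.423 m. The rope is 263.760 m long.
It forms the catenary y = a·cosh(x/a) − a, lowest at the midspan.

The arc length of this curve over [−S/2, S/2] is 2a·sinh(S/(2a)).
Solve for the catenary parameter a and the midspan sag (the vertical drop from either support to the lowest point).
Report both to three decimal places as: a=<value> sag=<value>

seed: a₀ = √(S³/(24(L−S))) = √(180.423³/(24·83.337)) = 54.189270
iter 1: u=1.664748  f(a)=+1.234e+01  f'(a)=-4.017e+00  a ← 54.189270 − (+1.234e+01/-4.017e+00) = 57.261198
iter 2: u=1.575439  f(a)=+1.127e+00  f'(a)=-3.314e+00  a ← 57.261198 − (+1.127e+00/-3.314e+00) = 57.601307
iter 3: u=1.566136  f(a)=+1.149e-02  f'(a)=-3.247e+00  a ← 57.601307 − (+1.149e-02/-3.247e+00) = 57.604845
iter 4: u=1.566040  f(a)=+1.221e-06  f'(a)=-3.246e+00  a ← 57.604845 − (+1.221e-06/-3.246e+00) = 57.604846
iter 5: u=1.566040  f(a)=+5.684e-14  f'(a)=-3.246e+00  a ← 57.604846 − (+5.684e-14/-3.246e+00) = 57.604846
converged: |Δa| < 1e-12 after 5 iterations
sag = a·(cosh(S/(2a)) − 1) = 57.604846·(cosh(1.566040) − 1) = 86.307116
T_max/T_min = cosh(S/(2a)) = 2.498261

a=57.605 sag=86.307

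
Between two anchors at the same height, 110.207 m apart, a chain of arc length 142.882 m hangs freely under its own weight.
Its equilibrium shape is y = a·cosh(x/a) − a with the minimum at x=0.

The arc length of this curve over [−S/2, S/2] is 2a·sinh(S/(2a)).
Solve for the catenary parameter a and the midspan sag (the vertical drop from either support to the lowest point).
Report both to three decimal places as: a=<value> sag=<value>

a=43.039 sag=40.365

seed: a₀ = √(S³/(24(L−S))) = √(110.207³/(24·32.675)) = 41.314296
iter 1: u=1.333764  f(a)=+3.033e+00  f'(a)=-1.882e+00  a ← 41.314296 − (+3.033e+00/-1.882e+00) = 42.925925
iter 2: u=1.283688  f(a)=+1.865e-01  f'(a)=-1.657e+00  a ← 42.925925 − (+1.865e-01/-1.657e+00) = 43.038481
iter 3: u=1.280331  f(a)=+8.073e-04  f'(a)=-1.642e+00  a ← 43.038481 − (+8.073e-04/-1.642e+00) = 43.038973
iter 4: u=1.280316  f(a)=+1.527e-08  f'(a)=-1.642e+00  a ← 43.038973 − (+1.527e-08/-1.642e+00) = 43.038973
iter 5: u=1.280316  f(a)=+0.000e+00  f'(a)=-1.642e+00  a ← 43.038973 − (+0.000e+00/-1.642e+00) = 43.038973
converged: |Δa| < 1e-12 after 5 iterations
sag = a·(cosh(S/(2a)) − 1) = 43.038973·(cosh(1.280316) − 1) = 40.364682
T_max/T_min = cosh(S/(2a)) = 1.937864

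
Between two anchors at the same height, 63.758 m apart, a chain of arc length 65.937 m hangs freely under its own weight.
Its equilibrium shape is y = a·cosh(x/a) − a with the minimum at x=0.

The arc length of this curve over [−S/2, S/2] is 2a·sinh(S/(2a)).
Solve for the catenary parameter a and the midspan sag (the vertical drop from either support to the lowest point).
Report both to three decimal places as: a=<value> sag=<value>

seed: a₀ = √(S³/(24(L−S))) = √(63.758³/(24·2.179)) = 70.399211
iter 1: u=0.452832  f(a)=+2.245e-02  f'(a)=-6.318e-02  a ← 70.399211 − (+2.245e-02/-6.318e-02) = 70.754534
iter 2: u=0.450558  f(a)=+1.711e-04  f'(a)=-6.222e-02  a ← 70.754534 − (+1.711e-04/-6.222e-02) = 70.757284
iter 3: u=0.450540  f(a)=+1.011e-08  f'(a)=-6.222e-02  a ← 70.757284 − (+1.011e-08/-6.222e-02) = 70.757284
iter 4: u=0.450540  f(a)=+0.000e+00  f'(a)=-6.222e-02  a ← 70.757284 − (+0.000e+00/-6.222e-02) = 70.757284
converged: |Δa| < 1e-12 after 4 iterations
sag = a·(cosh(S/(2a)) − 1) = 70.757284·(cosh(0.450540) − 1) = 7.303687
T_max/T_min = cosh(S/(2a)) = 1.103222

a=70.757 sag=7.304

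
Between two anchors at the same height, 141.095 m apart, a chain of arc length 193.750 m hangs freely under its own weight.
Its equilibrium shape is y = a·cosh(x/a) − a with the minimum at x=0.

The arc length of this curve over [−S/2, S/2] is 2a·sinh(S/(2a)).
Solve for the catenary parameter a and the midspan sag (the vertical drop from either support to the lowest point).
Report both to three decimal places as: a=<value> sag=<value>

seed: a₀ = √(S³/(24(L−S))) = √(141.095³/(24·52.655)) = 47.145691
iter 1: u=1.496372  f(a)=+6.219e+00  f'(a)=-2.776e+00  a ← 47.145691 − (+6.219e+00/-2.776e+00) = 49.386429
iter 2: u=1.428479  f(a)=+4.709e-01  f'(a)=-2.370e+00  a ← 49.386429 − (+4.709e-01/-2.370e+00) = 49.585128
iter 3: u=1.422755  f(a)=+3.188e-03  f'(a)=-2.338e+00  a ← 49.585128 − (+3.188e-03/-2.338e+00) = 49.586492
iter 4: u=1.422716  f(a)=+1.483e-07  f'(a)=-2.338e+00  a ← 49.586492 − (+1.483e-07/-2.338e+00) = 49.586492
iter 5: u=1.422716  f(a)=+0.000e+00  f'(a)=-2.338e+00  a ← 49.586492 − (+0.000e+00/-2.338e+00) = 49.586492
converged: |Δa| < 1e-12 after 5 iterations
sag = a·(cosh(S/(2a)) − 1) = 49.586492·(cosh(1.422716) − 1) = 59.241748
T_max/T_min = cosh(S/(2a)) = 2.194715

a=49.586 sag=59.242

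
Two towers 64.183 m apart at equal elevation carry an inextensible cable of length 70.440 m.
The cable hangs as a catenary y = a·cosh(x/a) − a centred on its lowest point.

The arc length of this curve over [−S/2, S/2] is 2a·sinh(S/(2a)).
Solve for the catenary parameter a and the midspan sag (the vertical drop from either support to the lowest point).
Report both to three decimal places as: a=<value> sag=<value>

seed: a₀ = √(S³/(24(L−S))) = √(64.183³/(24·6.257)) = 41.960564
iter 1: u=0.764801  f(a)=+1.856e-01  f'(a)=-3.160e-01  a ← 41.960564 − (+1.856e-01/-3.160e-01) = 42.547702
iter 2: u=0.754248  f(a)=+3.967e-03  f'(a)=-3.027e-01  a ← 42.547702 − (+3.967e-03/-3.027e-01) = 42.560808
iter 3: u=0.754015  f(a)=+1.900e-06  f'(a)=-3.024e-01  a ← 42.560808 − (+1.900e-06/-3.024e-01) = 42.560814
iter 4: u=0.754015  f(a)=+4.405e-13  f'(a)=-3.024e-01  a ← 42.560814 − (+4.405e-13/-3.024e-01) = 42.560814
converged: |Δa| < 1e-12 after 4 iterations
sag = a·(cosh(S/(2a)) − 1) = 42.560814·(cosh(0.754015) − 1) = 12.682930
T_max/T_min = cosh(S/(2a)) = 1.297995

a=42.561 sag=12.683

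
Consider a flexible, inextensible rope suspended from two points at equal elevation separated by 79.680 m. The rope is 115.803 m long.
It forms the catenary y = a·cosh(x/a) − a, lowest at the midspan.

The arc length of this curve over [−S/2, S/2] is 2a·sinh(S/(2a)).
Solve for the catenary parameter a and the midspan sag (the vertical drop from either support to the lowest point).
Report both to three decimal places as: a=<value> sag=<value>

a=25.653 sag=37.677

seed: a₀ = √(S³/(24(L−S))) = √(79.680³/(24·36.123)) = 24.156080
iter 1: u=1.649274  f(a)=+5.243e+00  f'(a)=-3.887e+00  a ← 24.156080 − (+5.243e+00/-3.887e+00) = 25.504882
iter 2: u=1.562054  f(a)=+4.712e-01  f'(a)=-3.217e+00  a ← 25.504882 − (+4.712e-01/-3.217e+00) = 25.651337
iter 3: u=1.553135  f(a)=+4.636e-03  f'(a)=-3.154e+00  a ← 25.651337 − (+4.636e-03/-3.154e+00) = 25.652807
iter 4: u=1.553046  f(a)=+4.584e-07  f'(a)=-3.154e+00  a ← 25.652807 − (+4.584e-07/-3.154e+00) = 25.652807
iter 5: u=1.553046  f(a)=+1.421e-14  f'(a)=-3.154e+00  a ← 25.652807 − (+1.421e-14/-3.154e+00) = 25.652807
converged: |Δa| < 1e-12 after 5 iterations
sag = a·(cosh(S/(2a)) − 1) = 25.652807·(cosh(1.553046) − 1) = 37.676888
T_max/T_min = cosh(S/(2a)) = 2.468724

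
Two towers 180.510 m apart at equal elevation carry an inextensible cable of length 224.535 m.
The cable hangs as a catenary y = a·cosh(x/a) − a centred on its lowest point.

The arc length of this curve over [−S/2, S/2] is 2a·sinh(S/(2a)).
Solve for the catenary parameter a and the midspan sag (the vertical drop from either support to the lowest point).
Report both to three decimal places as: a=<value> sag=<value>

seed: a₀ = √(S³/(24(L−S))) = √(180.510³/(24·44.025)) = 74.609924
iter 1: u=1.209692  f(a)=+3.336e+00  f'(a)=-1.362e+00  a ← 74.609924 − (+3.336e+00/-1.362e+00) = 77.058886
iter 2: u=1.171247  f(a)=+1.713e-01  f'(a)=-1.225e+00  a ← 77.058886 − (+1.713e-01/-1.225e+00) = 77.198650
iter 3: u=1.169127  f(a)=+5.057e-04  f'(a)=-1.218e+00  a ← 77.198650 − (+5.057e-04/-1.218e+00) = 77.199065
iter 4: u=1.169120  f(a)=+4.436e-09  f'(a)=-1.218e+00  a ← 77.199065 − (+4.436e-09/-1.218e+00) = 77.199065
iter 5: u=1.169120  f(a)=+5.684e-14  f'(a)=-1.218e+00  a ← 77.199065 − (+5.684e-14/-1.218e+00) = 77.199065
converged: |Δa| < 1e-12 after 5 iterations
sag = a·(cosh(S/(2a)) − 1) = 77.199065·(cosh(1.169120) − 1) = 59.049558
T_max/T_min = cosh(S/(2a)) = 1.764900

a=77.199 sag=59.050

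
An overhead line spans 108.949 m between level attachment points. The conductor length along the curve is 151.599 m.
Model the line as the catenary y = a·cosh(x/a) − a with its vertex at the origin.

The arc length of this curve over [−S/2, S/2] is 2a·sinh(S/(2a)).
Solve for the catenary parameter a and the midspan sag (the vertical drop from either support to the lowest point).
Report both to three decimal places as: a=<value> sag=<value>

seed: a₀ = √(S³/(24(L−S))) = √(108.949³/(24·42.650)) = 35.544281
iter 1: u=1.532581  f(a)=+5.298e+00  f'(a)=-3.013e+00  a ← 35.544281 − (+5.298e+00/-3.013e+00) = 37.302816
iter 2: u=1.460332  f(a)=+4.186e-01  f'(a)=-2.554e+00  a ← 37.302816 − (+4.186e-01/-2.554e+00) = 37.466707
iter 3: u=1.453944  f(a)=+3.108e-03  f'(a)=-2.516e+00  a ← 37.466707 − (+3.108e-03/-2.516e+00) = 37.467942
iter 4: u=1.453896  f(a)=+1.741e-07  f'(a)=-2.516e+00  a ← 37.467942 − (+1.741e-07/-2.516e+00) = 37.467942
iter 5: u=1.453896  f(a)=+2.842e-14  f'(a)=-2.516e+00  a ← 37.467942 − (+2.842e-14/-2.516e+00) = 37.467942
converged: |Δa| < 1e-12 after 5 iterations
sag = a·(cosh(S/(2a)) − 1) = 37.467942·(cosh(1.453896) − 1) = 47.086247
T_max/T_min = cosh(S/(2a)) = 2.256708

a=37.468 sag=47.086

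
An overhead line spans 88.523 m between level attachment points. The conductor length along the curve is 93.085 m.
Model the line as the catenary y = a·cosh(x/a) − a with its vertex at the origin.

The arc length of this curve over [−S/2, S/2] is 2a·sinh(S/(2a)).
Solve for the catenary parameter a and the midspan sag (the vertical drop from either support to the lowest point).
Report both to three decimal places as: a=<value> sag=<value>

a=80.206 sag=12.526

seed: a₀ = √(S³/(24(L−S))) = √(88.523³/(24·4.562)) = 79.597774
iter 1: u=0.556065  f(a)=+7.105e-02  f'(a)=-1.182e-01  a ← 79.597774 − (+7.105e-02/-1.182e-01) = 80.198838
iter 2: u=0.551897  f(a)=+8.128e-04  f'(a)=-1.155e-01  a ← 80.198838 − (+8.128e-04/-1.155e-01) = 80.205875
iter 3: u=0.551849  f(a)=+1.091e-07  f'(a)=-1.155e-01  a ← 80.205875 − (+1.091e-07/-1.155e-01) = 80.205876
iter 4: u=0.551849  f(a)=+0.000e+00  f'(a)=-1.155e-01  a ← 80.205876 − (+0.000e+00/-1.155e-01) = 80.205876
converged: |Δa| < 1e-12 after 4 iterations
sag = a·(cosh(S/(2a)) − 1) = 80.205876·(cosh(0.551849) − 1) = 12.525925
T_max/T_min = cosh(S/(2a)) = 1.156172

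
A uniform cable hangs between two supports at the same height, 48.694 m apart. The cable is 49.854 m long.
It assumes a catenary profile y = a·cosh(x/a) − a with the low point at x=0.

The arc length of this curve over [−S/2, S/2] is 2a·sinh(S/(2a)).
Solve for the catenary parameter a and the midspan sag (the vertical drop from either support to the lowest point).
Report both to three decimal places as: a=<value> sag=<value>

seed: a₀ = √(S³/(24(L−S))) = √(48.694³/(24·1.160)) = 64.398917
iter 1: u=0.378065  f(a)=+8.318e-03  f'(a)=-3.654e-02  a ← 64.398917 − (+8.318e-03/-3.654e-02) = 64.626550
iter 2: u=0.376734  f(a)=+4.431e-05  f'(a)=-3.615e-02  a ← 64.626550 − (+4.431e-05/-3.615e-02) = 64.627776
iter 3: u=0.376727  f(a)=+1.272e-09  f'(a)=-3.615e-02  a ← 64.627776 − (+1.272e-09/-3.615e-02) = 64.627776
iter 4: u=0.376727  f(a)=+0.000e+00  f'(a)=-3.615e-02  a ← 64.627776 − (+0.000e+00/-3.615e-02) = 64.627776
converged: |Δa| < 1e-12 after 4 iterations
sag = a·(cosh(S/(2a)) − 1) = 64.627776·(cosh(0.376727) − 1) = 4.640577
T_max/T_min = cosh(S/(2a)) = 1.071805

a=64.628 sag=4.641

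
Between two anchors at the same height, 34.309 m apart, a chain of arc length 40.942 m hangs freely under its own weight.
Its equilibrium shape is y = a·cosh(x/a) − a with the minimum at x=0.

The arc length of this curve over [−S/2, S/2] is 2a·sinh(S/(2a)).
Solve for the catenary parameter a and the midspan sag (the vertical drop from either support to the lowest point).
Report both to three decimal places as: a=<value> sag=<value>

a=16.370 sag=9.841

seed: a₀ = √(S³/(24(L−S))) = √(34.309³/(24·6.633)) = 15.927641
iter 1: u=1.077027  f(a)=+3.955e-01  f'(a)=-9.336e-01  a ← 15.927641 − (+3.955e-01/-9.336e-01) = 16.351281
iter 2: u=1.049123  f(a)=+1.633e-02  f'(a)=-8.579e-01  a ← 16.351281 − (+1.633e-02/-8.579e-01) = 16.370313
iter 3: u=1.047903  f(a)=+3.049e-05  f'(a)=-8.547e-01  a ← 16.370313 − (+3.049e-05/-8.547e-01) = 16.370349
iter 4: u=1.047901  f(a)=+1.067e-10  f'(a)=-8.547e-01  a ← 16.370349 − (+1.067e-10/-8.547e-01) = 16.370349
iter 5: u=1.047901  f(a)=+0.000e+00  f'(a)=-8.547e-01  a ← 16.370349 − (+0.000e+00/-8.547e-01) = 16.370349
converged: |Δa| < 1e-12 after 5 iterations
sag = a·(cosh(S/(2a)) − 1) = 16.370349·(cosh(1.047901) − 1) = 9.841293
T_max/T_min = cosh(S/(2a)) = 1.601166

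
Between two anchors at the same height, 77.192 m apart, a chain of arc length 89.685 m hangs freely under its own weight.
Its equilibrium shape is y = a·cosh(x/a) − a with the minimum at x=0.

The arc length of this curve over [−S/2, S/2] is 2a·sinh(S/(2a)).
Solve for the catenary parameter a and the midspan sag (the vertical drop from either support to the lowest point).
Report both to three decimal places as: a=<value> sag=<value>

seed: a₀ = √(S³/(24(L−S))) = √(77.192³/(24·12.493)) = 39.166923
iter 1: u=0.985423  f(a)=+6.208e-01  f'(a)=-7.021e-01  a ← 39.166923 − (+6.208e-01/-7.021e-01) = 40.051145
iter 2: u=0.963668  f(a)=+2.164e-02  f'(a)=-6.539e-01  a ← 40.051145 − (+2.164e-02/-6.539e-01) = 40.084247
iter 3: u=0.962872  f(a)=+2.842e-05  f'(a)=-6.522e-01  a ← 40.084247 − (+2.842e-05/-6.522e-01) = 40.084290
iter 4: u=0.962871  f(a)=+4.913e-11  f'(a)=-6.522e-01  a ← 40.084290 − (+4.913e-11/-6.522e-01) = 40.084290
iter 5: u=0.962871  f(a)=-1.421e-14  f'(a)=-6.522e-01  a ← 40.084290 − (-1.421e-14/-6.522e-01) = 40.084290
converged: |Δa| < 1e-12 after 5 iterations
sag = a·(cosh(S/(2a)) − 1) = 40.084290·(cosh(0.962871) − 1) = 20.062199
T_max/T_min = cosh(S/(2a)) = 1.500500

a=40.084 sag=20.062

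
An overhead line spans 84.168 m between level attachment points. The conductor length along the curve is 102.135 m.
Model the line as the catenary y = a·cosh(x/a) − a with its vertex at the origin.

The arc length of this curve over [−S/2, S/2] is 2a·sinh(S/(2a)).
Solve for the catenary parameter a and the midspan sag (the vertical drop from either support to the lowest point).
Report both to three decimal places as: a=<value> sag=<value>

a=38.322 sag=25.525

seed: a₀ = √(S³/(24(L−S))) = √(84.168³/(24·17.967)) = 37.185798
iter 1: u=1.131722  f(a)=+1.186e+00  f'(a)=-1.096e+00  a ← 37.185798 − (+1.186e+00/-1.096e+00) = 38.268305
iter 2: u=1.099709  f(a)=+5.377e-02  f'(a)=-9.986e-01  a ← 38.268305 − (+5.377e-02/-9.986e-01) = 38.322155
iter 3: u=1.098164  f(a)=+1.221e-04  f'(a)=-9.941e-01  a ← 38.322155 − (+1.221e-04/-9.941e-01) = 38.322278
iter 4: u=1.098160  f(a)=+6.327e-10  f'(a)=-9.941e-01  a ← 38.322278 − (+6.327e-10/-9.941e-01) = 38.322278
iter 5: u=1.098160  f(a)=-1.421e-14  f'(a)=-9.941e-01  a ← 38.322278 − (-1.421e-14/-9.941e-01) = 38.322278
converged: |Δa| < 1e-12 after 5 iterations
sag = a·(cosh(S/(2a)) − 1) = 38.322278·(cosh(1.098160) − 1) = 25.525091
T_max/T_min = cosh(S/(2a)) = 1.666064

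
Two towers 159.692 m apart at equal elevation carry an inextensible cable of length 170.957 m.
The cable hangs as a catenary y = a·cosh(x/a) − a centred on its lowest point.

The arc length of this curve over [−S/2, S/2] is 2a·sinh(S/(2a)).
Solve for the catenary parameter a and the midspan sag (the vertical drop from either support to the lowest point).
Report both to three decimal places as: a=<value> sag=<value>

a=124.009 sag=26.606

seed: a₀ = √(S³/(24(L−S))) = √(159.692³/(24·11.265)) = 122.730788
iter 1: u=0.650578  f(a)=+2.408e-01  f'(a)=-1.915e-01  a ← 122.730788 − (+2.408e-01/-1.915e-01) = 123.988558
iter 2: u=0.643979  f(a)=+3.752e-03  f'(a)=-1.855e-01  a ← 123.988558 − (+3.752e-03/-1.855e-01) = 124.008780
iter 3: u=0.643874  f(a)=+9.428e-07  f'(a)=-1.854e-01  a ← 124.008780 − (+9.428e-07/-1.854e-01) = 124.008785
iter 4: u=0.643874  f(a)=+5.684e-14  f'(a)=-1.854e-01  a ← 124.008785 − (+5.684e-14/-1.854e-01) = 124.008785
converged: |Δa| < 1e-12 after 4 iterations
sag = a·(cosh(S/(2a)) − 1) = 124.008785·(cosh(0.643874) − 1) = 26.605798
T_max/T_min = cosh(S/(2a)) = 1.214548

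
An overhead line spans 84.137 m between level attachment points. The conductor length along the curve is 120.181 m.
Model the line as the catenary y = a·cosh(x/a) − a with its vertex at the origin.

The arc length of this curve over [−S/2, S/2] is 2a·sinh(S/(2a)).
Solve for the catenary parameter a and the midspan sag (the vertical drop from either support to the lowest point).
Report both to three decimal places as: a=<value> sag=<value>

a=27.783 sag=38.419

seed: a₀ = √(S³/(24(L−S))) = √(84.137³/(24·36.044)) = 26.239673
iter 1: u=1.603240  f(a)=+4.926e+00  f'(a)=-3.521e+00  a ← 26.239673 − (+4.926e+00/-3.521e+00) = 27.638584
iter 2: u=1.522093  f(a)=+4.214e-01  f'(a)=-2.943e+00  a ← 27.638584 − (+4.214e-01/-2.943e+00) = 27.781782
iter 3: u=1.514248  f(a)=+3.720e-03  f'(a)=-2.891e+00  a ← 27.781782 − (+3.720e-03/-2.891e+00) = 27.783069
iter 4: u=1.514178  f(a)=+2.956e-07  f'(a)=-2.890e+00  a ← 27.783069 − (+2.956e-07/-2.890e+00) = 27.783069
iter 5: u=1.514178  f(a)=+2.842e-14  f'(a)=-2.890e+00  a ← 27.783069 − (+2.842e-14/-2.890e+00) = 27.783069
converged: |Δa| < 1e-12 after 5 iterations
sag = a·(cosh(S/(2a)) − 1) = 27.783069·(cosh(1.514178) − 1) = 38.419401
T_max/T_min = cosh(S/(2a)) = 2.382835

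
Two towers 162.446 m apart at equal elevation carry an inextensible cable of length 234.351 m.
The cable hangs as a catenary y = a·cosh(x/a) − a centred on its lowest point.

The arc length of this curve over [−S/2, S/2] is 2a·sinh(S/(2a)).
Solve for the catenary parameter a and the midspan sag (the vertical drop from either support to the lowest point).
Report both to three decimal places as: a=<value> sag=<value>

a=52.861 sag=75.686

seed: a₀ = √(S³/(24(L−S))) = √(162.446³/(24·71.905)) = 49.840038
iter 1: u=1.629674  f(a)=+1.017e+01  f'(a)=-3.728e+00  a ← 49.840038 − (+1.017e+01/-3.728e+00) = 52.569291
iter 2: u=1.545066  f(a)=+8.956e-01  f'(a)=-3.098e+00  a ← 52.569291 − (+8.956e-01/-3.098e+00) = 52.858348
iter 3: u=1.536616  f(a)=+8.417e-03  f'(a)=-3.040e+00  a ← 52.858348 − (+8.417e-03/-3.040e+00) = 52.861116
iter 4: u=1.536536  f(a)=+7.590e-07  f'(a)=-3.040e+00  a ← 52.861116 − (+7.590e-07/-3.040e+00) = 52.861117
iter 5: u=1.536536  f(a)=+0.000e+00  f'(a)=-3.040e+00  a ← 52.861117 − (+0.000e+00/-3.040e+00) = 52.861117
converged: |Δa| < 1e-12 after 5 iterations
sag = a·(cosh(S/(2a)) − 1) = 52.861117·(cosh(1.536536) − 1) = 75.686133
T_max/T_min = cosh(S/(2a)) = 2.431792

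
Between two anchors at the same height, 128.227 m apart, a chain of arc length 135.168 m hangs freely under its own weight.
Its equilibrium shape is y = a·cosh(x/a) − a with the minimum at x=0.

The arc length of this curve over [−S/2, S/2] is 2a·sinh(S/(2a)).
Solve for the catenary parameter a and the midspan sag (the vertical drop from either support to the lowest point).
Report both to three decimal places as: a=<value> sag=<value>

a=113.402 sag=18.612

seed: a₀ = √(S³/(24(L−S))) = √(128.227³/(24·6.941)) = 112.500015
iter 1: u=0.569898  f(a)=+1.136e-01  f'(a)=-1.274e-01  a ← 112.500015 − (+1.136e-01/-1.274e-01) = 113.391279
iter 2: u=0.565418  f(a)=+1.364e-03  f'(a)=-1.244e-01  a ← 113.391279 − (+1.364e-03/-1.244e-01) = 113.402244
iter 3: u=0.565364  f(a)=+2.020e-07  f'(a)=-1.244e-01  a ← 113.402244 − (+2.020e-07/-1.244e-01) = 113.402245
iter 4: u=0.565364  f(a)=-5.684e-14  f'(a)=-1.244e-01  a ← 113.402245 − (-5.684e-14/-1.244e-01) = 113.402245
converged: |Δa| < 1e-12 after 4 iterations
sag = a·(cosh(S/(2a)) − 1) = 113.402245·(cosh(0.565364) − 1) = 18.611641
T_max/T_min = cosh(S/(2a)) = 1.164121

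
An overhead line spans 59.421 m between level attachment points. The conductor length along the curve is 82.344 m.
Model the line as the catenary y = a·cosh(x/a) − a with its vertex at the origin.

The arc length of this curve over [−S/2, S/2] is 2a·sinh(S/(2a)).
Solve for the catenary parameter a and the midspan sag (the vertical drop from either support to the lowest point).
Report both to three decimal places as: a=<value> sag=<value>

seed: a₀ = √(S³/(24(L−S))) = √(59.421³/(24·22.923)) = 19.528487
iter 1: u=1.521393  f(a)=+2.804e+00  f'(a)=-2.938e+00  a ← 19.528487 − (+2.804e+00/-2.938e+00) = 20.482871
iter 2: u=1.450505  f(a)=+2.187e-01  f'(a)=-2.496e+00  a ← 20.482871 − (+2.187e-01/-2.496e+00) = 20.570471
iter 3: u=1.444328  f(a)=+1.578e-03  f'(a)=-2.460e+00  a ← 20.570471 − (+1.578e-03/-2.460e+00) = 20.571113
iter 4: u=1.444283  f(a)=+8.353e-08  f'(a)=-2.460e+00  a ← 20.571113 − (+8.353e-08/-2.460e+00) = 20.571113
iter 5: u=1.444283  f(a)=+1.421e-14  f'(a)=-2.460e+00  a ← 20.571113 − (+1.421e-14/-2.460e+00) = 20.571113
converged: |Δa| < 1e-12 after 5 iterations
sag = a·(cosh(S/(2a)) − 1) = 20.571113·(cosh(1.444283) − 1) = 25.453927
T_max/T_min = cosh(S/(2a)) = 2.237363

a=20.571 sag=25.454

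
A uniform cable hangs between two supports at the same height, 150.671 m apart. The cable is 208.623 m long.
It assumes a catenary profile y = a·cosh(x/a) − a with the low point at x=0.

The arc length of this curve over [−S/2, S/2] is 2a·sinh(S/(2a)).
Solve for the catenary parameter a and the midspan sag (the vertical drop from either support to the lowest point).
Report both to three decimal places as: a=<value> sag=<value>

seed: a₀ = √(S³/(24(L−S))) = √(150.671³/(24·57.952)) = 49.591206
iter 1: u=1.519130  f(a)=+7.066e+00  f'(a)=-2.923e+00  a ← 49.591206 − (+7.066e+00/-2.923e+00) = 52.008758
iter 2: u=1.448516  f(a)=+5.496e-01  f'(a)=-2.484e+00  a ← 52.008758 − (+5.496e-01/-2.484e+00) = 52.229973
iter 3: u=1.442381  f(a)=+3.944e-03  f'(a)=-2.449e+00  a ← 52.229973 − (+3.944e-03/-2.449e+00) = 52.231584
iter 4: u=1.442336  f(a)=+2.064e-07  f'(a)=-2.449e+00  a ← 52.231584 − (+2.064e-07/-2.449e+00) = 52.231584
iter 5: u=1.442336  f(a)=+2.842e-14  f'(a)=-2.449e+00  a ← 52.231584 − (+2.842e-14/-2.449e+00) = 52.231584
converged: |Δa| < 1e-12 after 5 iterations
sag = a·(cosh(S/(2a)) − 1) = 52.231584·(cosh(1.442336) − 1) = 64.426152
T_max/T_min = cosh(S/(2a)) = 2.233471

a=52.232 sag=64.426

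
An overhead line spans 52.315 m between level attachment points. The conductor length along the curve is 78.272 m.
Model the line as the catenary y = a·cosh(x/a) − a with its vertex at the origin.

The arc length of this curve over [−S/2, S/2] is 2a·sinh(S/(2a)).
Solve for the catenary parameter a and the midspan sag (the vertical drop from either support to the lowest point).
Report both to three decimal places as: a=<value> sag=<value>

a=16.180 sag=26.169

seed: a₀ = √(S³/(24(L−S))) = √(52.315³/(24·25.957)) = 15.160254
iter 1: u=1.725400  f(a)=+4.149e+00  f'(a)=-4.558e+00  a ← 15.160254 − (+4.149e+00/-4.558e+00) = 16.070497
iter 2: u=1.627672  f(a)=+4.031e-01  f'(a)=-3.712e+00  a ← 16.070497 − (+4.031e-01/-3.712e+00) = 16.179077
iter 3: u=1.616749  f(a)=+4.707e-03  f'(a)=-3.626e+00  a ← 16.179077 − (+4.707e-03/-3.626e+00) = 16.180375
iter 4: u=1.616619  f(a)=+6.586e-07  f'(a)=-3.625e+00  a ← 16.180375 − (+6.586e-07/-3.625e+00) = 16.180375
iter 5: u=1.616619  f(a)=+4.263e-14  f'(a)=-3.625e+00  a ← 16.180375 − (+4.263e-14/-3.625e+00) = 16.180375
converged: |Δa| < 1e-12 after 5 iterations
sag = a·(cosh(S/(2a)) − 1) = 16.180375·(cosh(1.616619) − 1) = 26.168545
T_max/T_min = cosh(S/(2a)) = 2.617301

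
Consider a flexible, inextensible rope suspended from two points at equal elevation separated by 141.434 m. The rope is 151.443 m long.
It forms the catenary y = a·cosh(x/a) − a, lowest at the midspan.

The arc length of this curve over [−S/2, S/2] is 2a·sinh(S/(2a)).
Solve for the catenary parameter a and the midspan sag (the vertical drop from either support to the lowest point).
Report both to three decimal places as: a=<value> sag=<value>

seed: a₀ = √(S³/(24(L−S))) = √(141.434³/(24·10.009)) = 108.524994
iter 1: u=0.651619  f(a)=+2.147e-01  f'(a)=-1.924e-01  a ← 108.524994 − (+2.147e-01/-1.924e-01) = 109.640629
iter 2: u=0.644989  f(a)=+3.355e-03  f'(a)=-1.864e-01  a ← 109.640629 − (+3.355e-03/-1.864e-01) = 109.658625
iter 3: u=0.644883  f(a)=+8.484e-07  f'(a)=-1.863e-01  a ← 109.658625 − (+8.484e-07/-1.863e-01) = 109.658629
iter 4: u=0.644883  f(a)=+8.527e-14  f'(a)=-1.863e-01  a ← 109.658629 − (+8.527e-14/-1.863e-01) = 109.658629
converged: |Δa| < 1e-12 after 4 iterations
sag = a·(cosh(S/(2a)) − 1) = 109.658629·(cosh(0.644883) − 1) = 23.603370
T_max/T_min = cosh(S/(2a)) = 1.215244

a=109.659 sag=23.603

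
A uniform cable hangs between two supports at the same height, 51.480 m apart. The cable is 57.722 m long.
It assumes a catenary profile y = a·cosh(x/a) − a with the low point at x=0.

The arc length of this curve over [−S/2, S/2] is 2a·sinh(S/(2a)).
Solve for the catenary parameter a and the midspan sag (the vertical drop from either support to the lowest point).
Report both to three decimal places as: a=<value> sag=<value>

a=30.712 sag=11.433

seed: a₀ = √(S³/(24(L−S))) = √(51.480³/(24·6.242)) = 30.177990
iter 1: u=0.852940  f(a)=+2.310e-01  f'(a)=-4.446e-01  a ← 30.177990 − (+2.310e-01/-4.446e-01) = 30.697658
iter 2: u=0.838500  f(a)=+6.103e-03  f'(a)=-4.214e-01  a ← 30.697658 − (+6.103e-03/-4.214e-01) = 30.712142
iter 3: u=0.838105  f(a)=+4.514e-06  f'(a)=-4.207e-01  a ← 30.712142 − (+4.514e-06/-4.207e-01) = 30.712152
iter 4: u=0.838105  f(a)=+2.480e-12  f'(a)=-4.207e-01  a ← 30.712152 − (+2.480e-12/-4.207e-01) = 30.712152
converged: |Δa| < 1e-12 after 4 iterations
sag = a·(cosh(S/(2a)) − 1) = 30.712152·(cosh(0.838105) − 1) = 11.432760
T_max/T_min = cosh(S/(2a)) = 1.372255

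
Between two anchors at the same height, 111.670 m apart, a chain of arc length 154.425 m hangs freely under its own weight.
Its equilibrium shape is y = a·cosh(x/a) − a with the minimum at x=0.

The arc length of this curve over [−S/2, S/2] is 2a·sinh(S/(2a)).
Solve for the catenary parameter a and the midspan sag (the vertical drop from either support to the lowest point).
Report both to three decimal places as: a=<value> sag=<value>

seed: a₀ = √(S³/(24(L−S))) = √(111.670³/(24·42.755)) = 36.838819
iter 1: u=1.515657  f(a)=+5.188e+00  f'(a)=-2.900e+00  a ← 36.838819 − (+5.188e+00/-2.900e+00) = 38.627814
iter 2: u=1.445461  f(a)=+4.019e-01  f'(a)=-2.467e+00  a ← 38.627814 − (+4.019e-01/-2.467e+00) = 38.790735
iter 3: u=1.439390  f(a)=+2.859e-03  f'(a)=-2.432e+00  a ← 38.790735 − (+2.859e-03/-2.432e+00) = 38.791911
iter 4: u=1.439346  f(a)=+1.469e-07  f'(a)=-2.431e+00  a ← 38.791911 − (+1.469e-07/-2.431e+00) = 38.791911
iter 5: u=1.439346  f(a)=+0.000e+00  f'(a)=-2.431e+00  a ← 38.791911 − (+0.000e+00/-2.431e+00) = 38.791911
converged: |Δa| < 1e-12 after 5 iterations
sag = a·(cosh(S/(2a)) − 1) = 38.791911·(cosh(1.439346) − 1) = 47.617478
T_max/T_min = cosh(S/(2a)) = 2.227510

a=38.792 sag=47.617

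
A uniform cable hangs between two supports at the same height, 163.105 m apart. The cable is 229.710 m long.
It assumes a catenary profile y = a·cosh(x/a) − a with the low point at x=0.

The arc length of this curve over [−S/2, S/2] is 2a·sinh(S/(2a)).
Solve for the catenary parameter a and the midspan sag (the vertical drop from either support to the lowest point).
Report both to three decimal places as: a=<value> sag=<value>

seed: a₀ = √(S³/(24(L−S))) = √(163.105³/(24·66.605)) = 52.100498
iter 1: u=1.565292  f(a)=+8.652e+00  f'(a)=-3.241e+00  a ← 52.100498 − (+8.652e+00/-3.241e+00) = 54.770407
iter 2: u=1.488988  f(a)=+7.096e-01  f'(a)=-2.729e+00  a ← 54.770407 − (+7.096e-01/-2.729e+00) = 55.030414
iter 3: u=1.481953  f(a)=+5.714e-03  f'(a)=-2.685e+00  a ← 55.030414 − (+5.714e-03/-2.685e+00) = 55.032542
iter 4: u=1.481896  f(a)=+3.772e-07  f'(a)=-2.685e+00  a ← 55.032542 − (+3.772e-07/-2.685e+00) = 55.032542
iter 5: u=1.481896  f(a)=+2.842e-14  f'(a)=-2.685e+00  a ← 55.032542 − (+2.842e-14/-2.685e+00) = 55.032542
converged: |Δa| < 1e-12 after 5 iterations
sag = a·(cosh(S/(2a)) − 1) = 55.032542·(cosh(1.481896) − 1) = 72.326210
T_max/T_min = cosh(S/(2a)) = 2.314244

a=55.033 sag=72.326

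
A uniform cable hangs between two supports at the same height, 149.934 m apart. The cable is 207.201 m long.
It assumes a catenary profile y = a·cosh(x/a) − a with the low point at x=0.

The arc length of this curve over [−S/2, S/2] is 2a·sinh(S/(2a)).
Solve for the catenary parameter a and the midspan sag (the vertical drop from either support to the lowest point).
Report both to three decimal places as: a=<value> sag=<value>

a=52.141 sag=63.841

seed: a₀ = √(S³/(24(L−S))) = √(149.934³/(24·57.267)) = 49.521336
iter 1: u=1.513832  f(a)=+6.932e+00  f'(a)=-2.888e+00  a ← 49.521336 − (+6.932e+00/-2.888e+00) = 51.921372
iter 2: u=1.443856  f(a)=+5.358e-01  f'(a)=-2.457e+00  a ← 51.921372 − (+5.358e-01/-2.457e+00) = 52.139394
iter 3: u=1.437819  f(a)=+3.794e-03  f'(a)=-2.423e+00  a ← 52.139394 − (+3.794e-03/-2.423e+00) = 52.140959
iter 4: u=1.437776  f(a)=+1.932e-07  f'(a)=-2.422e+00  a ← 52.140959 − (+1.932e-07/-2.422e+00) = 52.140959
iter 5: u=1.437776  f(a)=+2.842e-14  f'(a)=-2.422e+00  a ← 52.140959 − (+2.842e-14/-2.422e+00) = 52.140959
converged: |Δa| < 1e-12 after 5 iterations
sag = a·(cosh(S/(2a)) − 1) = 52.140959·(cosh(1.437776) − 1) = 63.840691
T_max/T_min = cosh(S/(2a)) = 2.224387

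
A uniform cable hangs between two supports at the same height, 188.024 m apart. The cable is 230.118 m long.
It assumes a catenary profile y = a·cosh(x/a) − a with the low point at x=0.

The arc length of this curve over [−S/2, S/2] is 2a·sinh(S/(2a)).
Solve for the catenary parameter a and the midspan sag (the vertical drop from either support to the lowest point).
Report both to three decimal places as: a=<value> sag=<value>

seed: a₀ = √(S³/(24(L−S))) = √(188.024³/(24·42.094)) = 81.115568
iter 1: u=1.158988  f(a)=+2.919e+00  f'(a)=-1.184e+00  a ← 81.115568 − (+2.919e+00/-1.184e+00) = 83.580863
iter 2: u=1.124803  f(a)=+1.384e-01  f'(a)=-1.074e+00  a ← 83.580863 − (+1.384e-01/-1.074e+00) = 83.709665
iter 3: u=1.123072  f(a)=+3.451e-04  f'(a)=-1.069e+00  a ← 83.709665 − (+3.451e-04/-1.069e+00) = 83.709988
iter 4: u=1.123068  f(a)=+2.159e-09  f'(a)=-1.069e+00  a ← 83.709988 − (+2.159e-09/-1.069e+00) = 83.709988
iter 5: u=1.123068  f(a)=+2.842e-14  f'(a)=-1.069e+00  a ← 83.709988 − (+2.842e-14/-1.069e+00) = 83.709988
converged: |Δa| < 1e-12 after 5 iterations
sag = a·(cosh(S/(2a)) − 1) = 83.709988·(cosh(1.123068) − 1) = 58.578225
T_max/T_min = cosh(S/(2a)) = 1.699776

a=83.710 sag=58.578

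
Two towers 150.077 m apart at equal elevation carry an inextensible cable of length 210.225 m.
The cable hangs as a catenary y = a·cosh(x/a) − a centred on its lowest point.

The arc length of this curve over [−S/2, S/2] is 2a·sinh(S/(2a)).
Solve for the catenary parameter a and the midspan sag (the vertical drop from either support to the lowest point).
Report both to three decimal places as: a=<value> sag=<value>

seed: a₀ = √(S³/(24(L−S))) = √(150.077³/(24·60.148)) = 48.389930
iter 1: u=1.550705  f(a)=+7.660e+00  f'(a)=-3.137e+00  a ← 48.389930 − (+7.660e+00/-3.137e+00) = 50.831409
iter 2: u=1.476223  f(a)=+6.179e-01  f'(a)=-2.650e+00  a ← 50.831409 − (+6.179e-01/-2.650e+00) = 51.064582
iter 3: u=1.469482  f(a)=+4.800e-03  f'(a)=-2.609e+00  a ← 51.064582 − (+4.800e-03/-2.609e+00) = 51.066422
iter 4: u=1.469429  f(a)=+2.947e-07  f'(a)=-2.609e+00  a ← 51.066422 − (+2.947e-07/-2.609e+00) = 51.066422
iter 5: u=1.469429  f(a)=-2.842e-14  f'(a)=-2.609e+00  a ← 51.066422 − (-2.842e-14/-2.609e+00) = 51.066422
converged: |Δa| < 1e-12 after 5 iterations
sag = a·(cosh(S/(2a)) − 1) = 51.066422·(cosh(1.469429) − 1) = 65.794252
T_max/T_min = cosh(S/(2a)) = 2.288405

a=51.066 sag=65.794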